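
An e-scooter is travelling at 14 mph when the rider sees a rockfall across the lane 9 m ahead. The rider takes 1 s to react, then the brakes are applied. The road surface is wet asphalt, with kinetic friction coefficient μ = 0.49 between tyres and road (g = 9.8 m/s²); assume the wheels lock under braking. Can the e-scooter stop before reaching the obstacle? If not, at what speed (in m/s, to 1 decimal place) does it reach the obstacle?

No — it strikes the obstacle at 3.6 m/s

14 mph × 0.44704 = 6.2586 m/s.
a = μg = 0.49 × 9.8 = 4.802 m/s².
Reaction distance = 6.2586 × 1 = 6.259 m.
Braking distance needed to stop: v²/(2a) = 39.170 / 9.604 = 4.079 m, so total needed = 6.259 + 4.079 = 10.338 m > 9 m — it cannot stop.
Distance remaining when braking begins: 9 − 6.259 = 2.741 m.
v² = v₀² − 2a·d = 39.170 − 2 × 4.802 × 2.741 = 12.845 m²/s².
v = √12.845 = 3.584 m/s.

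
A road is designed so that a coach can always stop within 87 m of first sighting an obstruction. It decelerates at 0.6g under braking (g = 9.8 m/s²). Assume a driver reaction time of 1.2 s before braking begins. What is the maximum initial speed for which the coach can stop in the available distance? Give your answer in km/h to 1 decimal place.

a = 0.6 × 9.8 = 5.880 m/s².
Stopping distance: v·t_r + v²/(2a) = 87 with t_r = 1.2 s and a = 5.880 m/s².
So v² + 14.112 v − 1023.12 = 0.
Positive root: v = −a·t_r + √((a·t_r)² + 2a·d) = −7.056 + √(49.787 + 1023.12) = 25.6993 m/s.
25.6993 m/s × 3.6 = 92.517 km/h.

Maximum speed ≈ 92.5 km/h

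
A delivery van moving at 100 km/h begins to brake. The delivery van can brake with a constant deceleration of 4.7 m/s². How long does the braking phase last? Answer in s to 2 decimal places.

100 km/h ÷ 3.6 = 27.7778 m/s.
Braking time = v/a = 27.7778 / 4.700 = 5.910 s.

Braking time ≈ 5.91 s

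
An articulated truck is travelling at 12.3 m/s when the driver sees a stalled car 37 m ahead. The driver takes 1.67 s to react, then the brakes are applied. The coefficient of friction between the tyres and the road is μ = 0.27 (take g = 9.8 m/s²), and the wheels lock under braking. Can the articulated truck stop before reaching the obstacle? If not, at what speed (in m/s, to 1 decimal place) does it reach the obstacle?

a = μg = 0.27 × 9.8 = 2.646 m/s².
Reaction distance = 12.3000 × 1.67 = 20.541 m.
Braking distance needed to stop: v²/(2a) = 151.290 / 5.292 = 28.588 m, so total needed = 20.541 + 28.588 = 49.129 m > 37 m — it cannot stop.
Distance remaining when braking begins: 37 − 20.541 = 16.459 m.
v² = v₀² − 2a·d = 151.290 − 2 × 2.646 × 16.459 = 64.189 m²/s².
v = √64.189 = 8.012 m/s.

No — it strikes the obstacle at 8.0 m/s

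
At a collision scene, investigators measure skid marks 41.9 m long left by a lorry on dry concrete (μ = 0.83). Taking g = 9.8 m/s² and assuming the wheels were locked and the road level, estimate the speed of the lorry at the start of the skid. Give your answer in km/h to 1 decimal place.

Deceleration a = μg = 0.83 × 9.8 = 8.134 m/s².
v = √(2a·d) = √(2 × 8.134 × 41.9) = √681.629 = 26.1080 m/s.
= 26.1080 × 3.6 = 93.989 km/h.

Initial speed ≈ 94.0 km/h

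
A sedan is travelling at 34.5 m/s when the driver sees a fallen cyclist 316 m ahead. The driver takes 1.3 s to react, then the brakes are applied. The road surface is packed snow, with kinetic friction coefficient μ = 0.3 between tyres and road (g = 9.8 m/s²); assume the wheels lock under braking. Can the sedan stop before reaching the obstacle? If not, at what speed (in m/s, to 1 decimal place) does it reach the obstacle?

a = μg = 0.3 × 9.8 = 2.940 m/s².
Reaction distance = 34.5000 × 1.3 = 44.850 m.
Braking distance = v²/(2a) = 1190.250 / 5.880 = 202.423 m.
Total stopping distance = 44.850 + 202.423 = 247.273 m, vs 316 m available — it stops with 316 − 247.273 = 68.727 m to spare.

Yes — it stops about 68.7 m short of the obstacle, so it never reaches it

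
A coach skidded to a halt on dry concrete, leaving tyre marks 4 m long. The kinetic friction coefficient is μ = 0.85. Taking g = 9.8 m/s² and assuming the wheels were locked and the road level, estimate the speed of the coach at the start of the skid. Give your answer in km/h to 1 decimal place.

Deceleration a = μg = 0.85 × 9.8 = 8.330 m/s².
v = √(2a·d) = √(2 × 8.330 × 4) = √66.640 = 8.1633 m/s.
= 8.1633 × 3.6 = 29.388 km/h.

Initial speed ≈ 29.4 km/h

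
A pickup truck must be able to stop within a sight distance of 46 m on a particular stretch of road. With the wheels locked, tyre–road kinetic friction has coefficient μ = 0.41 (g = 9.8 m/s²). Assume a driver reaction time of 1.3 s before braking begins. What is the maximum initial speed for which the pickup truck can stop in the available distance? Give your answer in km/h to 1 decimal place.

Maximum speed ≈ 52.9 km/h

a = μg = 0.41 × 9.8 = 4.018 m/s².
Stopping distance: v·t_r + v²/(2a) = 46 with t_r = 1.3 s and a = 4.018 m/s².
So v² + 10.447 v − 369.66 = 0.
Positive root: v = −a·t_r + √((a·t_r)² + 2a·d) = −5.223 + √(27.280 + 369.66) = 14.7004 m/s.
14.7004 m/s × 3.6 = 52.921 km/h.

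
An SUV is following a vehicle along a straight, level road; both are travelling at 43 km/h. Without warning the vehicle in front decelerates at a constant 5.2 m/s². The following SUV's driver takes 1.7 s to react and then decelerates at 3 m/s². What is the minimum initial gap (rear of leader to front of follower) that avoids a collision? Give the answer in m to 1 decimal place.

Minimum gap ≈ 30.4 m

43 km/h ÷ 3.6 = 11.9444 m/s.
Leader travels v²/(2a_L) = 142.669 / 10.400 = 13.718 m before stopping.
Follower covers v·t_r = 11.9444 × 1.7 = 20.305 m while reacting, then v²/(2a_F) = 142.669 / 6.000 = 23.778 m while braking, for a total of 20.305 + 23.778 = 44.083 m.
Since a_F ≤ a_L and the follower starts braking later, the follower is never slower than the leader, so the closest approach is when both have stopped.
Minimum gap = 44.083 − 13.718 = 30.365 m.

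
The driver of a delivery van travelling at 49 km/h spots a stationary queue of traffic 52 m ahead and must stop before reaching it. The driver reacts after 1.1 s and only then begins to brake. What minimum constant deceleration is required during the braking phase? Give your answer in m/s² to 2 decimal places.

Required deceleration ≈ 2.50 m/s²

49 km/h ÷ 3.6 = 13.6111 m/s.
Distance covered during reaction = 13.6111 × 1.1 = 14.972 m.
Distance available for braking: 52 − 14.972 = 37.028 m.
v² = 2a·d ⇒ a = v²/(2d) = 13.6111² / (2 × 37.028) = 185.262 / 74.056 = 2.5016 m/s².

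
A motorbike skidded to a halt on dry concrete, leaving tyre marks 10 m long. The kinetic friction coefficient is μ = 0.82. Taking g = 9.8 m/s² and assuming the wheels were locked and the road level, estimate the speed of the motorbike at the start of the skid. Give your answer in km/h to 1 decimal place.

Deceleration a = μg = 0.82 × 9.8 = 8.036 m/s².
v = √(2a·d) = √(2 × 8.036 × 10) = √160.720 = 12.6775 m/s.
= 12.6775 × 3.6 = 45.639 km/h.

Initial speed ≈ 45.6 km/h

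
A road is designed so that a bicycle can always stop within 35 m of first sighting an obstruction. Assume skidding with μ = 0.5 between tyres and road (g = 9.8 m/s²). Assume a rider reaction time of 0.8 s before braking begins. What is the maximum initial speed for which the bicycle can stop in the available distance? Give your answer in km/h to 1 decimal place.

Maximum speed ≈ 54.0 km/h

a = μg = 0.5 × 9.8 = 4.900 m/s².
Stopping distance: v·t_r + v²/(2a) = 35 with t_r = 0.8 s and a = 4.900 m/s².
So v² + 7.840 v − 343.00 = 0.
Positive root: v = −a·t_r + √((a·t_r)² + 2a·d) = −3.920 + √(15.366 + 343.00) = 15.0106 m/s.
15.0106 m/s × 3.6 = 54.038 km/h.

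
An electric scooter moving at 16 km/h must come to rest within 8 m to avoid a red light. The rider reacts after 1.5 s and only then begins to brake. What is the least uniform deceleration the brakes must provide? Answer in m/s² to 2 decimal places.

Required deceleration ≈ 7.41 m/s²

16 km/h ÷ 3.6 = 4.4444 m/s.
Distance covered during reaction = 4.4444 × 1.5 = 6.667 m.
Distance available for braking: 8 − 6.667 = 1.333 m.
v² = 2a·d ⇒ a = v²/(2d) = 4.4444² / (2 × 1.333) = 19.753 / 2.666 = 7.4092 m/s².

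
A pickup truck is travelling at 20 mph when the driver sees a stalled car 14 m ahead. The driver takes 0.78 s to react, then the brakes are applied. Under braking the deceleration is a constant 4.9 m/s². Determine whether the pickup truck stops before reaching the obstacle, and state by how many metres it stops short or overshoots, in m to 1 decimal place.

20 mph × 0.44704 = 8.9408 m/s.
Reaction distance = 8.9408 × 0.78 = 6.974 m.
Braking distance = v²/(2a) = 79.938 / 9.800 = 8.157 m.
Total stopping distance = 6.974 + 8.157 = 15.131 m, vs 14 m available — it cannot stop in time and overshoots by 15.131 − 14 = 1.131 m.

No — it overshoots by 1.1 m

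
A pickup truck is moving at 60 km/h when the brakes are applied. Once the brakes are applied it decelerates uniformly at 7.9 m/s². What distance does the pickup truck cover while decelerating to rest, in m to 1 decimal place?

60 km/h ÷ 3.6 = 16.6667 m/s.
Braking distance = v²/(2a) = 16.6667² / (2 × 7.900) = 277.779 / 15.800 = 17.581 m.

Braking distance ≈ 17.6 m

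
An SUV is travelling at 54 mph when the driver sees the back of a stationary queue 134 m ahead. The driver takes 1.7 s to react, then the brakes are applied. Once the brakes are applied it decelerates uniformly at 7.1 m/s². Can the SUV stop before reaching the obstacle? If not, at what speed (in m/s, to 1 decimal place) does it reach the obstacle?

Yes — it stops about 51.9 m short of the obstacle, so it never reaches it

54 mph × 0.44704 = 24.1402 m/s.
Reaction distance = 24.1402 × 1.7 = 41.038 m.
Braking distance = v²/(2a) = 582.749 / 14.200 = 41.039 m.
Total stopping distance = 41.038 + 41.039 = 82.077 m, vs 134 m available — it stops with 134 − 82.077 = 51.923 m to spare.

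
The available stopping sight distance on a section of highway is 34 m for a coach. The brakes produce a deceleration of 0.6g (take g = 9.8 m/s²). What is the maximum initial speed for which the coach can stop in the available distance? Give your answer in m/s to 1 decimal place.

Maximum speed ≈ 20.0 m/s

a = 0.6 × 9.8 = 5.880 m/s².
v²/(2a) = d ⇒ v = √(2 × 5.880 × 34) = √399.84 = 19.9960 m/s.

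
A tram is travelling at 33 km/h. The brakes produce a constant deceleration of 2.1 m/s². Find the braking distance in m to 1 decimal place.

33 km/h ÷ 3.6 = 9.1667 m/s.
Braking distance = v²/(2a) = 9.1667² / (2 × 2.100) = 84.028 / 4.200 = 20.007 m.

Braking distance ≈ 20.0 m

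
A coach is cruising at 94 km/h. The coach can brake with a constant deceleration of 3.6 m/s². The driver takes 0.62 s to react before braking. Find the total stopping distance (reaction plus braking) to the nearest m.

94 km/h ÷ 3.6 = 26.1111 m/s.
Reaction distance = v·t_r = 26.1111 × 0.62 = 16.189 m.
Braking distance = v²/(2a) = 26.1111² / (2 × 3.600) = 681.790 / 7.200 = 94.693 m.
Total = 16.189 + 94.693 = 110.882 m.

Total stopping distance ≈ 111 m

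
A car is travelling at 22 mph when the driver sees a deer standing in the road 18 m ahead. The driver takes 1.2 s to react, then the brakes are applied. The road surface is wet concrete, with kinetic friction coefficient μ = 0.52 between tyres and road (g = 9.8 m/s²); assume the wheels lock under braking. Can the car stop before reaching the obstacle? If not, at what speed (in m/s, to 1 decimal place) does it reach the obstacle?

No — it strikes the obstacle at 5.8 m/s

22 mph × 0.44704 = 9.8349 m/s.
a = μg = 0.52 × 9.8 = 5.096 m/s².
Reaction distance = 9.8349 × 1.2 = 11.802 m.
Braking distance needed to stop: v²/(2a) = 96.725 / 10.192 = 9.490 m, so total needed = 11.802 + 9.490 = 21.292 m > 18 m — it cannot stop.
Distance remaining when braking begins: 18 − 11.802 = 6.198 m.
v² = v₀² − 2a·d = 96.725 − 2 × 5.096 × 6.198 = 33.555 m²/s².
v = √33.555 = 5.793 m/s.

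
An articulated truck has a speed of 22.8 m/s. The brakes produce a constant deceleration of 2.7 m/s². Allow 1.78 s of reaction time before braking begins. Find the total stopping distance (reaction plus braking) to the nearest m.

Reaction distance = v·t_r = 22.8000 × 1.78 = 40.584 m.
Braking distance = v²/(2a) = 22.8000² / (2 × 2.700) = 519.840 / 5.400 = 96.267 m.
Total = 40.584 + 96.267 = 136.851 m.

Total stopping distance ≈ 137 m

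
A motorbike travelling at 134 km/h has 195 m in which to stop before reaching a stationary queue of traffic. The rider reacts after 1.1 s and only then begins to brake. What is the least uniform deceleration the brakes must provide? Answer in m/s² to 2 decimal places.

Required deceleration ≈ 4.50 m/s²

134 km/h ÷ 3.6 = 37.2222 m/s.
Distance covered during reaction = 37.2222 × 1.1 = 40.944 m.
Distance available for braking: 195 − 40.944 = 154.056 m.
v² = 2a·d ⇒ a = v²/(2d) = 37.2222² / (2 × 154.056) = 1385.492 / 308.112 = 4.4967 m/s².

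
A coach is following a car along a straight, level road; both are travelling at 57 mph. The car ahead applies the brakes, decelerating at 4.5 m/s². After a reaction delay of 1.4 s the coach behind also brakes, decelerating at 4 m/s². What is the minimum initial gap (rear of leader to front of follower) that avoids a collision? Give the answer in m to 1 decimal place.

57 mph × 0.44704 = 25.4813 m/s.
Leader travels v²/(2a_L) = 649.297 / 9.000 = 72.144 m before stopping.
Follower covers v·t_r = 25.4813 × 1.4 = 35.674 m while reacting, then v²/(2a_F) = 649.297 / 8.000 = 81.162 m while braking, for a total of 35.674 + 81.162 = 116.836 m.
Since a_F ≤ a_L and the follower starts braking later, the follower is never slower than the leader, so the closest approach is when both have stopped.
Minimum gap = 116.836 − 72.144 = 44.692 m.

Minimum gap ≈ 44.7 m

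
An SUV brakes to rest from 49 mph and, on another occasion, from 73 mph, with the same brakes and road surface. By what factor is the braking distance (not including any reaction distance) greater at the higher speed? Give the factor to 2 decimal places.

Braking distance d = v²/(2a), so with a fixed, d ∝ v².
Factor = (73/49)² = 1.4898² = 2.2195.

Factor ≈ 2.22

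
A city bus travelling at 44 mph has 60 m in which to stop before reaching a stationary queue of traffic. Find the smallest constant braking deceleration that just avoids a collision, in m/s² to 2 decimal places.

44 mph × 0.44704 = 19.6698 m/s.
v² = 2a·d ⇒ a = v²/(2d) = 19.6698² / (2 × 60.000) = 386.901 / 120.000 = 3.2242 m/s².

Required deceleration ≈ 3.22 m/s²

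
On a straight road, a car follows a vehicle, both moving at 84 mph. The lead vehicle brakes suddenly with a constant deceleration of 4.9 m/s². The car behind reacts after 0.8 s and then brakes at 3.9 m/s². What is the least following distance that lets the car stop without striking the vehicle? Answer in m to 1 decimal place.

Minimum gap ≈ 66.9 m

84 mph × 0.44704 = 37.5514 m/s.
Leader travels v²/(2a_L) = 1410.108 / 9.800 = 143.889 m before stopping.
Follower covers v·t_r = 37.5514 × 0.8 = 30.041 m while reacting, then v²/(2a_F) = 1410.108 / 7.800 = 180.783 m while braking, for a total of 30.041 + 180.783 = 210.824 m.
Since a_F ≤ a_L and the follower starts braking later, the follower is never slower than the leader, so the closest approach is when both have stopped.
Minimum gap = 210.824 − 143.889 = 66.935 m.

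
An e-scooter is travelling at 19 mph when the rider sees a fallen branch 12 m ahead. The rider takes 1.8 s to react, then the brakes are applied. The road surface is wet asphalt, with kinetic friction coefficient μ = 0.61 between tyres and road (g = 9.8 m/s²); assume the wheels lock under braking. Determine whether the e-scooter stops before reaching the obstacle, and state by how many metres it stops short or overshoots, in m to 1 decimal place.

No — it overshoots by 9.3 m

19 mph × 0.44704 = 8.4938 m/s.
a = μg = 0.61 × 9.8 = 5.978 m/s².
Reaction distance = 8.4938 × 1.8 = 15.289 m.
Braking distance = v²/(2a) = 72.145 / 11.956 = 6.034 m.
Total stopping distance = 15.289 + 6.034 = 21.323 m, vs 12 m available — it cannot stop in time and overshoots by 21.323 − 12 = 9.323 m.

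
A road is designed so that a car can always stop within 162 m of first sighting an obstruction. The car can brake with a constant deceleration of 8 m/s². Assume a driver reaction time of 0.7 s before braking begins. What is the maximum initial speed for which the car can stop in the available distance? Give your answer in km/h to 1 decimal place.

Stopping distance: v·t_r + v²/(2a) = 162 with t_r = 0.7 s and a = 8.000 m/s².
So v² + 11.200 v − 2592.00 = 0.
Positive root: v = −a·t_r + √((a·t_r)² + 2a·d) = −5.600 + √(31.360 + 2592.00) = 45.6187 m/s.
45.6187 m/s × 3.6 = 164.227 km/h.

Maximum speed ≈ 164.2 km/h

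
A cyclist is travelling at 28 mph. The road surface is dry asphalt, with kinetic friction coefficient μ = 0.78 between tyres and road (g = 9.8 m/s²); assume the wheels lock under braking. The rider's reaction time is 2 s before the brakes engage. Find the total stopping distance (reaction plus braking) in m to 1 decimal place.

28 mph × 0.44704 = 12.5171 m/s.
a = μg = 0.78 × 9.8 = 7.644 m/s².
Reaction distance = v·t_r = 12.5171 × 2 = 25.034 m.
Braking distance = v²/(2a) = 12.5171² / (2 × 7.644) = 156.678 / 15.288 = 10.248 m.
Total = 25.034 + 10.248 = 35.282 m.

Total stopping distance ≈ 35.3 m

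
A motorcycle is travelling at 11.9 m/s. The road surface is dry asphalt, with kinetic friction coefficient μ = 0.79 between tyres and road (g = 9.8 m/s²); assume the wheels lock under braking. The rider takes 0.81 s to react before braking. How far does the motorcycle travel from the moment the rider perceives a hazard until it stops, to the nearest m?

a = μg = 0.79 × 9.8 = 7.742 m/s².
Reaction distance = v·t_r = 11.9000 × 0.81 = 9.639 m.
Braking distance = v²/(2a) = 11.9000² / (2 × 7.742) = 141.610 / 15.484 = 9.146 m.
Total = 9.639 + 9.146 = 18.785 m.

Total stopping distance ≈ 19 m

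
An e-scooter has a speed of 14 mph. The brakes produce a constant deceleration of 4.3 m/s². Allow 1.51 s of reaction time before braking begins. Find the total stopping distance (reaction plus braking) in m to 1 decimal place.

14 mph × 0.44704 = 6.2586 m/s.
Reaction distance = v·t_r = 6.2586 × 1.51 = 9.450 m.
Braking distance = v²/(2a) = 6.2586² / (2 × 4.300) = 39.170 / 8.600 = 4.555 m.
Total = 9.450 + 4.555 = 14.005 m.

Total stopping distance ≈ 14.0 m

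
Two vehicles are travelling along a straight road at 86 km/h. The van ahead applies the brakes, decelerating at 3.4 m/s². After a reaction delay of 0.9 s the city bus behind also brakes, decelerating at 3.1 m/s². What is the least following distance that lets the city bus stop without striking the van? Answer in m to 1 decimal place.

86 km/h ÷ 3.6 = 23.8889 m/s.
Leader travels v²/(2a_L) = 570.680 / 6.800 = 83.924 m before stopping.
Follower covers v·t_r = 23.8889 × 0.9 = 21.500 m while reacting, then v²/(2a_F) = 570.680 / 6.200 = 92.045 m while braking, for a total of 21.500 + 92.045 = 113.545 m.
Since a_F ≤ a_L and the follower starts braking later, the follower is never slower than the leader, so the closest approach is when both have stopped.
Minimum gap = 113.545 − 83.924 = 29.621 m.

Minimum gap ≈ 29.6 m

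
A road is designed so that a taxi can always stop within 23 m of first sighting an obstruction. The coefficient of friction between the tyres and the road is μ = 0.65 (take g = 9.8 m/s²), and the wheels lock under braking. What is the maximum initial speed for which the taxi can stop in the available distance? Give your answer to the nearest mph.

a = μg = 0.65 × 9.8 = 6.370 m/s².
v²/(2a) = d ⇒ v = √(2 × 6.370 × 23) = √293.02 = 17.1178 m/s.
17.1178 m/s ÷ 0.44704 = 38.291 mph.

Maximum speed ≈ 38 mph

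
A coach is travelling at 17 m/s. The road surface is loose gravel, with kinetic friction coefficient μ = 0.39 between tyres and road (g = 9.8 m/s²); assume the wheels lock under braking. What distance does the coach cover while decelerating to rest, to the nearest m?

a = μg = 0.39 × 9.8 = 3.822 m/s².
Braking distance = v²/(2a) = 17.0000² / (2 × 3.822) = 289.000 / 7.644 = 37.807 m.

Braking distance ≈ 38 m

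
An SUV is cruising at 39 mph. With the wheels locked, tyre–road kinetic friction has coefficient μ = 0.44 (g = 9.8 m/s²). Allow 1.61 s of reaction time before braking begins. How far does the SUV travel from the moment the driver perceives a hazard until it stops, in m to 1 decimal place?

39 mph × 0.44704 = 17.4346 m/s.
a = μg = 0.44 × 9.8 = 4.312 m/s².
Reaction distance = v·t_r = 17.4346 × 1.61 = 28.070 m.
Braking distance = v²/(2a) = 17.4346² / (2 × 4.312) = 303.965 / 8.624 = 35.246 m.
Total = 28.070 + 35.246 = 63.316 m.

Total stopping distance ≈ 63.3 m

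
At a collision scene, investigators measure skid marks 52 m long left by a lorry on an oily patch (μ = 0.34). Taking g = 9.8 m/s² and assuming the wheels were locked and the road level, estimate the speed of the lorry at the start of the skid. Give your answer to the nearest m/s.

Initial speed ≈ 19 m/s

Deceleration a = μg = 0.34 × 9.8 = 3.332 m/s².
v = √(2a·d) = √(2 × 3.332 × 52) = √346.528 = 18.6153 m/s.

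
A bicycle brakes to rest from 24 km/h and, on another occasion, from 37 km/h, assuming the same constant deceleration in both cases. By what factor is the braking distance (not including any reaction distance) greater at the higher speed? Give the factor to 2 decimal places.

Factor ≈ 2.38

Braking distance d = v²/(2a), so with a fixed, d ∝ v².
Factor = (37/24)² = 1.5417² = 2.3768.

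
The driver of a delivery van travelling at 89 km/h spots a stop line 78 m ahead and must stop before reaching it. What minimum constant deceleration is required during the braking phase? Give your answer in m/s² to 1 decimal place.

89 km/h ÷ 3.6 = 24.7222 m/s.
v² = 2a·d ⇒ a = v²/(2d) = 24.7222² / (2 × 78.000) = 611.187 / 156.000 = 3.9179 m/s².

Required deceleration ≈ 3.9 m/s²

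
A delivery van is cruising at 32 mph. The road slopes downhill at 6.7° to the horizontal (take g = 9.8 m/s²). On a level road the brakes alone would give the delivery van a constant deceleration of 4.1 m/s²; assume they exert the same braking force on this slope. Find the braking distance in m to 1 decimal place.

Braking distance ≈ 34.6 m

32 mph × 0.44704 = 14.3053 m/s.
Gravity along the downhill slope reduces the braking deceleration: a_eff = 4.100 − 9.8·sin 6.7° = 4.100 − 1.143 = 2.957 m/s².
Braking distance = v²/(2a) = 14.3053² / (2 × 2.957) = 204.642 / 5.914 = 34.603 m.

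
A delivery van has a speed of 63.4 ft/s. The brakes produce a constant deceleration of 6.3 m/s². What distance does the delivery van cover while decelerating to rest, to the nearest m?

Braking distance ≈ 30 m

63.4 ft/s × 0.3048 = 19.3243 m/s.
Braking distance = v²/(2a) = 19.3243² / (2 × 6.300) = 373.429 / 12.600 = 29.637 m.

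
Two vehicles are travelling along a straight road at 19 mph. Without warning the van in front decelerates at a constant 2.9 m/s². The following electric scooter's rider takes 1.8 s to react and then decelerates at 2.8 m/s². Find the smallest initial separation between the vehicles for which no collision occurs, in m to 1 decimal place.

Minimum gap ≈ 15.7 m

19 mph × 0.44704 = 8.4938 m/s.
Leader travels v²/(2a_L) = 72.145 / 5.800 = 12.439 m before stopping.
Follower covers v·t_r = 8.4938 × 1.8 = 15.289 m while reacting, then v²/(2a_F) = 72.145 / 5.600 = 12.883 m while braking, for a total of 15.289 + 12.883 = 28.172 m.
Since a_F ≤ a_L and the follower starts braking later, the follower is never slower than the leader, so the closest approach is when both have stopped.
Minimum gap = 28.172 − 12.439 = 15.733 m.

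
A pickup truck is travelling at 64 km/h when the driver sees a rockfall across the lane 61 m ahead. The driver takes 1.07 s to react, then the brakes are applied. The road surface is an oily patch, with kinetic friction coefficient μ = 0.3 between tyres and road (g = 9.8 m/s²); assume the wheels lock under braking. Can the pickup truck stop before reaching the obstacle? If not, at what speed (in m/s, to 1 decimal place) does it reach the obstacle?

64 km/h ÷ 3.6 = 17.7778 m/s.
a = μg = 0.3 × 9.8 = 2.940 m/s².
Reaction distance = 17.7778 × 1.07 = 19.022 m.
Braking distance needed to stop: v²/(2a) = 316.050 / 5.880 = 53.750 m, so total needed = 19.022 + 53.750 = 72.772 m > 61 m — it cannot stop.
Distance remaining when braking begins: 61 − 19.022 = 41.978 m.
v² = v₀² − 2a·d = 316.050 − 2 × 2.940 × 41.978 = 69.219 m²/s².
v = √69.219 = 8.320 m/s.

No — it strikes the obstacle at 8.3 m/s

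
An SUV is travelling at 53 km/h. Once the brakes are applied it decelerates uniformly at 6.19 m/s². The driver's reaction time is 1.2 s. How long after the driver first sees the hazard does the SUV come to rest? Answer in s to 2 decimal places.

53 km/h ÷ 3.6 = 14.7222 m/s.
Braking time = v/a = 14.7222 / 6.190 = 2.378 s.
Total = 1.2 + 2.378 = 3.578 s.

Total time ≈ 3.58 s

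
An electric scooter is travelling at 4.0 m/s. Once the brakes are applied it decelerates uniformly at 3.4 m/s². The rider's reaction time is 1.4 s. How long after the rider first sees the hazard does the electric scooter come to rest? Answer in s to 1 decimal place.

Total time ≈ 2.6 s

Braking time = v/a = 4.0000 / 3.400 = 1.176 s.
Total = 1.4 + 1.176 = 2.576 s.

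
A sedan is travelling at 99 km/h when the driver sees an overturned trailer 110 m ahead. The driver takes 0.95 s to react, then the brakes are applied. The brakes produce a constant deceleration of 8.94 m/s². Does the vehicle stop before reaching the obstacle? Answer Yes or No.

Yes

99 km/h ÷ 3.6 = 27.5000 m/s.
Reaction distance = 27.5000 × 0.95 = 26.125 m.
Braking distance = v²/(2a) = 756.250 / 17.880 = 42.296 m.
Total stopping distance = 26.125 + 42.296 = 68.421 m, vs 110 m available — it stops with 110 − 68.421 = 41.579 m to spare.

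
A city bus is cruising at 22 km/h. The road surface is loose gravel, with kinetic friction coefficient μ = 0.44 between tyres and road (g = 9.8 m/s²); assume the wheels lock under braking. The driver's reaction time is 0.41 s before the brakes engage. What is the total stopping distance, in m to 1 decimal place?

22 km/h ÷ 3.6 = 6.1111 m/s.
a = μg = 0.44 × 9.8 = 4.312 m/s².
Reaction distance = v·t_r = 6.1111 × 0.41 = 2.506 m.
Braking distance = v²/(2a) = 6.1111² / (2 × 4.312) = 37.346 / 8.624 = 4.330 m.
Total = 2.506 + 4.330 = 6.836 m.

Total stopping distance ≈ 6.8 m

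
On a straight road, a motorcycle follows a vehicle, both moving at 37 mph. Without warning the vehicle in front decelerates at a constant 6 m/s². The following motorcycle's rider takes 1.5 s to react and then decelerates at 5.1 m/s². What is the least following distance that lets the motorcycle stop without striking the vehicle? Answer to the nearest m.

37 mph × 0.44704 = 16.5405 m/s.
Leader travels v²/(2a_L) = 273.588 / 12.000 = 22.799 m before stopping.
Follower covers v·t_r = 16.5405 × 1.5 = 24.811 m while reacting, then v²/(2a_F) = 273.588 / 10.200 = 26.822 m while braking, for a total of 24.811 + 26.822 = 51.633 m.
Since a_F ≤ a_L and the follower starts braking later, the follower is never slower than the leader, so the closest approach is when both have stopped.
Minimum gap = 51.633 − 22.799 = 28.834 m.

Minimum gap ≈ 29 m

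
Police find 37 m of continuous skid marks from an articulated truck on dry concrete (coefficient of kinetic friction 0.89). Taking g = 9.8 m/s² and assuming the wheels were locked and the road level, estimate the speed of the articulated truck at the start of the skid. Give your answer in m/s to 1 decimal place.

Initial speed ≈ 25.4 m/s

Deceleration a = μg = 0.89 × 9.8 = 8.722 m/s².
v = √(2a·d) = √(2 × 8.722 × 37) = √645.428 = 25.4053 m/s.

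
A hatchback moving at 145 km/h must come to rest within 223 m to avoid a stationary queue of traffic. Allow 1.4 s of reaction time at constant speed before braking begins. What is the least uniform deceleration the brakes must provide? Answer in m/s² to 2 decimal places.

Required deceleration ≈ 4.87 m/s²

145 km/h ÷ 3.6 = 40.2778 m/s.
Distance covered during reaction = 40.2778 × 1.4 = 56.389 m.
Distance available for braking: 223 − 56.389 = 166.611 m.
v² = 2a·d ⇒ a = v²/(2d) = 40.2778² / (2 × 166.611) = 1622.301 / 333.222 = 4.8685 m/s².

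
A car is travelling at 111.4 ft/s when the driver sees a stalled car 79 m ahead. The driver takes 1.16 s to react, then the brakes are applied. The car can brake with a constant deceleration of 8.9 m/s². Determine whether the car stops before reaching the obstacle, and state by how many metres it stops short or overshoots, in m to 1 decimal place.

111.4 ft/s × 0.3048 = 33.9547 m/s.
Reaction distance = 33.9547 × 1.16 = 39.387 m.
Braking distance = v²/(2a) = 1152.922 / 17.800 = 64.771 m.
Total stopping distance = 39.387 + 64.771 = 104.158 m, vs 79 m available — it cannot stop in time and overshoots by 104.158 − 79 = 25.158 m.

No — it overshoots by 25.2 m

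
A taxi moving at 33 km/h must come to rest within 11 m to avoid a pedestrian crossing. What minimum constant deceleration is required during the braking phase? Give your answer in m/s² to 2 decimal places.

Required deceleration ≈ 3.82 m/s²

33 km/h ÷ 3.6 = 9.1667 m/s.
v² = 2a·d ⇒ a = v²/(2d) = 9.1667² / (2 × 11.000) = 84.028 / 22.000 = 3.8195 m/s².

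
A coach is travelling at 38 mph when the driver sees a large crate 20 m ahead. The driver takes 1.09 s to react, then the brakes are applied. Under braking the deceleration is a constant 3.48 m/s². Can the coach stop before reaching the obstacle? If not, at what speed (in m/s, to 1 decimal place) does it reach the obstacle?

No — it strikes the obstacle at 16.7 m/s

38 mph × 0.44704 = 16.9875 m/s.
Reaction distance = 16.9875 × 1.09 = 18.516 m.
Braking distance needed to stop: v²/(2a) = 288.575 / 6.960 = 41.462 m, so total needed = 18.516 + 41.462 = 59.978 m > 20 m — it cannot stop.
Distance remaining when braking begins: 20 − 18.516 = 1.484 m.
v² = v₀² − 2a·d = 288.575 − 2 × 3.480 × 1.484 = 278.246 m²/s².
v = √278.246 = 16.681 m/s.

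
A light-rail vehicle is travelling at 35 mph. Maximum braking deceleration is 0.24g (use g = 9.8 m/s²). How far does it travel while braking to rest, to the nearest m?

Braking distance ≈ 52 m

35 mph × 0.44704 = 15.6464 m/s.
a = 0.24 × 9.8 = 2.352 m/s².
Braking distance = v²/(2a) = 15.6464² / (2 × 2.352) = 244.810 / 4.704 = 52.043 m.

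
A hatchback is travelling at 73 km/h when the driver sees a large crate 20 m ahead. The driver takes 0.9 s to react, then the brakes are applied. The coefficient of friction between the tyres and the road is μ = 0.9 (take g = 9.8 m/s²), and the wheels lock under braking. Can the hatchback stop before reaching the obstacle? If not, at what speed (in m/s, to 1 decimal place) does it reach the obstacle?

No — it strikes the obstacle at 19.5 m/s

73 km/h ÷ 3.6 = 20.2778 m/s.
a = μg = 0.9 × 9.8 = 8.820 m/s².
Reaction distance = 20.2778 × 0.9 = 18.250 m.
Braking distance needed to stop: v²/(2a) = 411.189 / 17.640 = 23.310 m, so total needed = 18.250 + 23.310 = 41.560 m > 20 m — it cannot stop.
Distance remaining when braking begins: 20 − 18.250 = 1.750 m.
v² = v₀² − 2a·d = 411.189 − 2 × 8.820 × 1.750 = 380.319 m²/s².
v = √380.319 = 19.502 m/s.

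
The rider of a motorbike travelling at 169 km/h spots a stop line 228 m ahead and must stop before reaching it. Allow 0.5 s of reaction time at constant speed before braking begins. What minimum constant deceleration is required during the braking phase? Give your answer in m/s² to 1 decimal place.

169 km/h ÷ 3.6 = 46.9444 m/s.
Distance covered during reaction = 46.9444 × 0.5 = 23.472 m.
Distance available for braking: 228 − 23.472 = 204.528 m.
v² = 2a·d ⇒ a = v²/(2d) = 46.9444² / (2 × 204.528) = 2203.777 / 409.056 = 5.3875 m/s².

Required deceleration ≈ 5.4 m/s²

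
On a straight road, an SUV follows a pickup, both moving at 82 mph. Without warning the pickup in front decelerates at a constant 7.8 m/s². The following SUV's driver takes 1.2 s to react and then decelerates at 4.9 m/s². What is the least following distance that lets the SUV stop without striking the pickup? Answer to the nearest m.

82 mph × 0.44704 = 36.6573 m/s.
Leader travels v²/(2a_L) = 1343.758 / 15.600 = 86.138 m before stopping.
Follower covers v·t_r = 36.6573 × 1.2 = 43.989 m while reacting, then v²/(2a_F) = 1343.758 / 9.800 = 137.118 m while braking, for a total of 43.989 + 137.118 = 181.107 m.
Since a_F ≤ a_L and the follower starts braking later, the follower is never slower than the leader, so the closest approach is when both have stopped.
Minimum gap = 181.107 − 86.138 = 94.969 m.

Minimum gap ≈ 95 m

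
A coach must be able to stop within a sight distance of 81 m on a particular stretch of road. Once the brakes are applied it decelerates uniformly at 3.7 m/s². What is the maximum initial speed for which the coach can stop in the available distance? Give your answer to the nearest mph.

v²/(2a) = d ⇒ v = √(2 × 3.700 × 81) = √599.40 = 24.4826 m/s.
24.4826 m/s ÷ 0.44704 = 54.766 mph.

Maximum speed ≈ 55 mph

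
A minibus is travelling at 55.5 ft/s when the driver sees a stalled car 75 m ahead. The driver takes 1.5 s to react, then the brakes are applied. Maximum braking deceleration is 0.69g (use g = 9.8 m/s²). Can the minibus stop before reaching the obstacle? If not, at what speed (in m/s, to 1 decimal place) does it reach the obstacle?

55.5 ft/s × 0.3048 = 16.9164 m/s.
a = 0.69 × 9.8 = 6.762 m/s².
Reaction distance = 16.9164 × 1.5 = 25.375 m.
Braking distance = v²/(2a) = 286.165 / 13.524 = 21.160 m.
Total stopping distance = 25.375 + 21.160 = 46.535 m, vs 75 m available — it stops with 75 − 46.535 = 28.465 m to spare.

Yes — it stops about 28.5 m short of the obstacle, so it never reaches it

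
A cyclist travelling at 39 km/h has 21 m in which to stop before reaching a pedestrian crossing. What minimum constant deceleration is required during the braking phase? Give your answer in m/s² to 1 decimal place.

Required deceleration ≈ 2.8 m/s²

39 km/h ÷ 3.6 = 10.8333 m/s.
v² = 2a·d ⇒ a = v²/(2d) = 10.8333² / (2 × 21.000) = 117.360 / 42.000 = 2.7943 m/s².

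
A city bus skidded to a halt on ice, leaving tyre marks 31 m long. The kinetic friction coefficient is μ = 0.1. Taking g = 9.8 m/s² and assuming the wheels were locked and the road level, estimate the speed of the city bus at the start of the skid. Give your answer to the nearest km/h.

Deceleration a = μg = 0.1 × 9.8 = 0.980 m/s².
v = √(2a·d) = √(2 × 0.980 × 31) = √60.760 = 7.7949 m/s.
= 7.7949 × 3.6 = 28.062 km/h.

Initial speed ≈ 28 km/h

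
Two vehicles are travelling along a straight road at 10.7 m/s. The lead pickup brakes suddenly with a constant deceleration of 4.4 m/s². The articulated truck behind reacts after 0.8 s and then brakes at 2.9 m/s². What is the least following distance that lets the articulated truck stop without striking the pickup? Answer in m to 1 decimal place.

Leader travels v²/(2a_L) = 114.490 / 8.800 = 13.010 m before stopping.
Follower covers v·t_r = 10.7000 × 0.8 = 8.560 m while reacting, then v²/(2a_F) = 114.490 / 5.800 = 19.740 m while braking, for a total of 8.560 + 19.740 = 28.300 m.
Since a_F ≤ a_L and the follower starts braking later, the follower is never slower than the leader, so the closest approach is when both have stopped.
Minimum gap = 28.300 − 13.010 = 15.290 m.

Minimum gap ≈ 15.3 m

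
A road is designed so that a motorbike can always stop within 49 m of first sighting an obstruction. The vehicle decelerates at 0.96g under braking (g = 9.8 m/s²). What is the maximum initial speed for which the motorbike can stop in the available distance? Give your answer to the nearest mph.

Maximum speed ≈ 68 mph

a = 0.96 × 9.8 = 9.408 m/s².
v²/(2a) = d ⇒ v = √(2 × 9.408 × 49) = √921.98 = 30.3641 m/s.
30.3641 m/s ÷ 0.44704 = 67.923 mph.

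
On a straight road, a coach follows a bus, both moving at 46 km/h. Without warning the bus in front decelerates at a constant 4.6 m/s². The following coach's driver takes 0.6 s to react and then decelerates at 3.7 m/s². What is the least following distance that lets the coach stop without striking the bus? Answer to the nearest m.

46 km/h ÷ 3.6 = 12.7778 m/s.
Leader travels v²/(2a_L) = 163.272 / 9.200 = 17.747 m before stopping.
Follower covers v·t_r = 12.7778 × 0.6 = 7.667 m while reacting, then v²/(2a_F) = 163.272 / 7.400 = 22.064 m while braking, for a total of 7.667 + 22.064 = 29.731 m.
Since a_F ≤ a_L and the follower starts braking later, the follower is never slower than the leader, so the closest approach is when both have stopped.
Minimum gap = 29.731 − 17.747 = 11.984 m.

Minimum gap ≈ 12 m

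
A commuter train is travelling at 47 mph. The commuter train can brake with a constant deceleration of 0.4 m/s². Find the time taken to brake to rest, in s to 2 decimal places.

47 mph × 0.44704 = 21.0109 m/s.
Braking time = v/a = 21.0109 / 0.400 = 52.527 s.

Braking time ≈ 52.53 s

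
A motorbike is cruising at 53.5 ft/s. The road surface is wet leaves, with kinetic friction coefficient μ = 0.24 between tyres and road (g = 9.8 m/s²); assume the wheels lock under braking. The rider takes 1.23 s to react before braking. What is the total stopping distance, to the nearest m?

53.5 ft/s × 0.3048 = 16.3068 m/s.
a = μg = 0.24 × 9.8 = 2.352 m/s².
Reaction distance = v·t_r = 16.3068 × 1.23 = 20.057 m.
Braking distance = v²/(2a) = 16.3068² / (2 × 2.352) = 265.912 / 4.704 = 56.529 m.
Total = 20.057 + 56.529 = 76.586 m.

Total stopping distance ≈ 77 m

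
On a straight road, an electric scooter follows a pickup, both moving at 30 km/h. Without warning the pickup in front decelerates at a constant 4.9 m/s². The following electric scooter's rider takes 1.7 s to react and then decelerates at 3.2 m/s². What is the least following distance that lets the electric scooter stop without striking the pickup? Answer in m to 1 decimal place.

30 km/h ÷ 3.6 = 8.3333 m/s.
Leader travels v²/(2a_L) = 69.444 / 9.800 = 7.086 m before stopping.
Follower covers v·t_r = 8.3333 × 1.7 = 14.167 m while reacting, then v²/(2a_F) = 69.444 / 6.400 = 10.851 m while braking, for a total of 14.167 + 10.851 = 25.018 m.
Since a_F ≤ a_L and the follower starts braking later, the follower is never slower than the leader, so the closest approach is when both have stopped.
Minimum gap = 25.018 − 7.086 = 17.932 m.

Minimum gap ≈ 17.9 m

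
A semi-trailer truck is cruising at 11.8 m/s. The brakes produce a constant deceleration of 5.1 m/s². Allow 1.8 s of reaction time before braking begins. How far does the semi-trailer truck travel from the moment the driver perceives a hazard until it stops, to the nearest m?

Total stopping distance ≈ 35 m

Reaction distance = v·t_r = 11.8000 × 1.8 = 21.240 m.
Braking distance = v²/(2a) = 11.8000² / (2 × 5.100) = 139.240 / 10.200 = 13.651 m.
Total = 21.240 + 13.651 = 34.891 m.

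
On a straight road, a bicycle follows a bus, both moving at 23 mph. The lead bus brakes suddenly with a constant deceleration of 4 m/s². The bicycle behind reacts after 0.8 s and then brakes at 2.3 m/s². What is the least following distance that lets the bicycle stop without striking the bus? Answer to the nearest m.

Minimum gap ≈ 18 m

23 mph × 0.44704 = 10.2819 m/s.
Leader travels v²/(2a_L) = 105.717 / 8.000 = 13.215 m before stopping.
Follower covers v·t_r = 10.2819 × 0.8 = 8.226 m while reacting, then v²/(2a_F) = 105.717 / 4.600 = 22.982 m while braking, for a total of 8.226 + 22.982 = 31.208 m.
Since a_F ≤ a_L and the follower starts braking later, the follower is never slower than the leader, so the closest approach is when both have stopped.
Minimum gap = 31.208 − 13.215 = 17.993 m.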